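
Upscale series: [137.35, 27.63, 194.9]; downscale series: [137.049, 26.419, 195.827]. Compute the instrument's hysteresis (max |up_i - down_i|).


|137.35 - 137.049| = 0.3010
|27.63 - 26.419| = 1.2110
|194.9 - 195.827| = 0.9270
hysteresis = max(diffs) = 1.2110

1.2110


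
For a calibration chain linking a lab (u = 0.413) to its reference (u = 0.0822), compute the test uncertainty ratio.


TUR = u_lab / u_ref
= 0.413 / 0.0822
= 5.0243

5.0243


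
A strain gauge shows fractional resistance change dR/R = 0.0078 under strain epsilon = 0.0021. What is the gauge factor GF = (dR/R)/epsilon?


GF = (dR/R) / epsilon
= 0.0078 / 0.0021
= 3.7143

3.7143


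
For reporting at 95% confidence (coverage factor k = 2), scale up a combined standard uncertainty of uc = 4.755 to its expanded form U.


U = k * uc
U = 2 * 4.755
U = 9.5100

9.5100


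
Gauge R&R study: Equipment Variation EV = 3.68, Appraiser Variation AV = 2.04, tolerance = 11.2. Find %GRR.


GRR = sqrt(EV^2 + AV^2) = sqrt(3.68^2 + 2.04^2) = 4.2076121
%GRR = GRR / tol * 100 = 4.2076121 / 11.2 * 100
%GRR = 37.5680

37.5680


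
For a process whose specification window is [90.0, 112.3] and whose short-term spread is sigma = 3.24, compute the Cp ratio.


Cp = (USL - LSL) / (6 * sigma)
= (112.3 - 90.0) / (6 * 3.24)
= 22.3000 / 19.4400
= 1.1471

1.1471


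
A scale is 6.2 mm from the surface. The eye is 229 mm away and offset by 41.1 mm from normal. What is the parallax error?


error = h * offset / d
= 6.2 * 41.1 / 229
= 1.1128

1.1128


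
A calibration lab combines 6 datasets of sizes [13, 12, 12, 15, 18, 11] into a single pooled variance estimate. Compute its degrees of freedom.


nu = sum_i (n_i - 1)
nu = ((13 - 1) + (12 - 1) + (12 - 1) + (15 - 1) + (18 - 1) + (11 - 1))
nu = 12 + 11 + 11 + 14 + 17 + 10
nu = 75

75


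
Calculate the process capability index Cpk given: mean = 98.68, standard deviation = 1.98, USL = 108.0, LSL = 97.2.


Cpu = (USL - mean) / (3*sigma) = (108.0 - 98.68) / (3*1.98) = 1.5690
Cpl = (mean - LSL) / (3*sigma) = (98.68 - 97.2) / (3*1.98) = 0.2492
Cpk = min(Cpu, Cpl) = 0.2492

0.2492


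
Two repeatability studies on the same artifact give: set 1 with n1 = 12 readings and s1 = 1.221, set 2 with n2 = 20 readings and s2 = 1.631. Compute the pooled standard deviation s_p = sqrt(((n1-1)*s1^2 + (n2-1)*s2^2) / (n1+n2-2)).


s_p = sqrt(((n1-1)*s1^2 + (n2-1)*s2^2) / (n1+n2-2))
numerator = (12-1)*1.221^2 + (20-1)*1.631^2 = 16.399251 + 50.543059 = 66.94231
denominator = 12 + 20 - 2 = 30
s_p^2 = 66.94231 / 30 = 2.2314103
s_p = sqrt(2.2314103) = 1.4938

1.4938


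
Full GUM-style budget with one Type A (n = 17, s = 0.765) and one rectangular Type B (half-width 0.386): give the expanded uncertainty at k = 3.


u_A = s / sqrt(n) = 0.765 / sqrt(17) = 0.18553975
u_B = half_width / sqrt(3) = 0.386 / sqrt(3) = 0.2228572
uc = sqrt(u_A^2 + u_B^2) = sqrt(0.18553975^2 + 0.2228572^2) = 0.28998333
U = k * uc = 3 * 0.28998333
U = 0.8699

0.8699


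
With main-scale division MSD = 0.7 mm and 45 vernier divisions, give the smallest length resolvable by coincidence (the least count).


LC = MSD / n_div
= 0.7 / 45
= 0.0156

0.0156


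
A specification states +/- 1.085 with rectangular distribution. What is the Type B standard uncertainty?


u_B = half_width / sqrt(3)
u_B = 1.085 / 1.7320508
u_B = 0.6264

0.6264


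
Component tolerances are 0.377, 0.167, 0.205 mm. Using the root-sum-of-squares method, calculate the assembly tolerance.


RSS = sqrt(0.377^2 + 0.167^2 + 0.205^2)
= sqrt(0.212043)
= 0.4605

0.4605


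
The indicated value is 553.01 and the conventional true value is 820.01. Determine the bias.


Systematic error = measured - true
= 553.01 - 820.01
= -267.0000

-267.0000


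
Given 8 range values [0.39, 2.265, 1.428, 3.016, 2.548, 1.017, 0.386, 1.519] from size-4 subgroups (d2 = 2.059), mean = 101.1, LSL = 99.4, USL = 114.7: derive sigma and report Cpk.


R_bar = (0.39 + 2.265 + 1.428 + 3.016 + 2.548 + 1.017 + 0.386 + 1.519) / 8 = 1.571125
sigma = R_bar / d2 = 1.571125 / 2.059 = 0.76305245
Cp = (USL - LSL)/(6*sigma) = (114.7 - 99.4)/(6*0.76305245) = 3.3418
Cpu = (114.7 - 101.1)/(3*0.76305245) = 5.9411
Cpl = (101.1 - 99.4)/(3*0.76305245) = 0.7426
Cpk = min(Cpu, Cpl) = 0.7426

0.7426


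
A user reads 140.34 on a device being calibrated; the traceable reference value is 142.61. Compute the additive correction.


Correction = standard - reading
= 142.61 - 140.34
= 2.2700

2.2700


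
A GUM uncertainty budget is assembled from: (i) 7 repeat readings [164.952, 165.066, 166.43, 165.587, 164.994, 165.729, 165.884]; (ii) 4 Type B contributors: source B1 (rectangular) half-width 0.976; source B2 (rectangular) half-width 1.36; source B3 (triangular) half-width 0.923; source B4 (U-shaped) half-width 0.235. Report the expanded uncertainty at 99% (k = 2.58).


mean = (164.952 + 165.066 + 166.43 + 165.587 + 164.994 + 165.729 + 165.884) / 7 = 165.5202857
s = sqrt(sum((x - mean)^2)/(n-1)) = 0.54987596
u_A = s / sqrt(n) = 0.54987596 / sqrt(7) = 0.20783358
u_B1 = 0.976 / sqrt(3) = 0.56349386
u_B2 = 1.36 / sqrt(3) = 0.78519637
u_B3 = 0.923 / sqrt(6) = 0.37681317
u_B4 = 0.235 / sqrt(2) = 0.16617009
uc = sqrt(0.20783358^2 + 0.56349386^2 + 0.78519637^2 + 0.37681317^2 + 0.16617009^2) = 1.0709128
U = k * uc = 2.58 * 1.0709128
U = 2.7630

2.7630


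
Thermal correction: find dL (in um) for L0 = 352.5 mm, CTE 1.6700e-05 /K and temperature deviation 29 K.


dL = L * alpha * dT
= 352.5 * 1.6700e-05 * 29
= 0.1707157 mm
dL_um = 0.1707157 * 1000 = 170.7157 um

170.7157


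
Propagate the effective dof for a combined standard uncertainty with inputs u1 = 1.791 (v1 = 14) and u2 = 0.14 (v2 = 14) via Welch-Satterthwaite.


uc = sqrt(u1^2 + u2^2) = sqrt(1.791^2 + 0.14^2) = 1.7964635
v_eff = uc^4 / (u1^4/v1 + u2^4/v2)
= 1.7964635^4 / (1.791^4/14 + 0.14^4/14)
= 10.415343 / 0.73497154
v_eff = 14.1711

14.1711


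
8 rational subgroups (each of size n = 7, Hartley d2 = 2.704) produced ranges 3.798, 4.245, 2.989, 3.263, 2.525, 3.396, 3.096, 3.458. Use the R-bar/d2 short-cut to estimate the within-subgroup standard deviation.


R_bar = (3.798 + 4.245 + 2.989 + 3.263 + 2.525 + 3.396 + 3.096 + 3.458) / 8
R_bar = 26.77 / 8 = 3.34625
sigma_hat = R_bar / d2 = 3.34625 / 2.704 = 1.2375

1.2375


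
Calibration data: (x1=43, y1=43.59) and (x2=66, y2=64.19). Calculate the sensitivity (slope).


slope = (y2 - y1) / (x2 - x1)
= (64.19 - 43.59) / (66 - 43)
= 20.6000 / 23
= 0.8957

0.8957


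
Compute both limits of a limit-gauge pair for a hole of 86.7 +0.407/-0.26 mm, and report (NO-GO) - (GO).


GO = nominal - lower_tol (smallest hole = maximum material condition)
GO = 86.7 - 0.26 = 86.44
NO-GO = nominal + upper_tol (largest hole = least material condition)
NO-GO = 86.7 + 0.407 = 87.107
spread = NO-GO - GO = 87.107 - 86.44 = 0.6670

0.6670


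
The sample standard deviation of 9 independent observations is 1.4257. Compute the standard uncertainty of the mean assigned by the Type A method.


u_A = s / sqrt(n)
u_A = 1.4257 / sqrt(9)
u_A = 1.4257 / 3
u_A = 0.4752

0.4752


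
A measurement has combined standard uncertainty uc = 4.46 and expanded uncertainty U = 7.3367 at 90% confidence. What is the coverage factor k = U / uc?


k = U / uc
k = 7.3367 / 4.46
k = 1.645

1.645


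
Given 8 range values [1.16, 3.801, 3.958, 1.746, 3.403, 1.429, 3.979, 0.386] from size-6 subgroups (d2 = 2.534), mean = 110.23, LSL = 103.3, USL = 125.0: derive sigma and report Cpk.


R_bar = (1.16 + 3.801 + 3.958 + 1.746 + 3.403 + 1.429 + 3.979 + 0.386) / 8 = 2.48275
sigma = R_bar / d2 = 2.48275 / 2.534 = 0.97977506
Cp = (USL - LSL)/(6*sigma) = (125.0 - 103.3)/(6*0.97977506) = 3.6913
Cpu = (125.0 - 110.23)/(3*0.97977506) = 5.0250
Cpl = (110.23 - 103.3)/(3*0.97977506) = 2.3577
Cpk = min(Cpu, Cpl) = 2.3577

2.3577


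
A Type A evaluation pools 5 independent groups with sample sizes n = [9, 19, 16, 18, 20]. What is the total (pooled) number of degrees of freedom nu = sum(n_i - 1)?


nu = sum_i (n_i - 1)
nu = ((9 - 1) + (19 - 1) + (16 - 1) + (18 - 1) + (20 - 1))
nu = 8 + 18 + 15 + 17 + 19
nu = 77

77


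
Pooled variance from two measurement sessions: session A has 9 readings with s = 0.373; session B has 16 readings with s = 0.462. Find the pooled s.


s_p = sqrt(((n1-1)*s1^2 + (n2-1)*s2^2) / (n1+n2-2))
numerator = (9-1)*0.373^2 + (16-1)*0.462^2 = 1.113032 + 3.20166 = 4.314692
denominator = 9 + 16 - 2 = 23
s_p^2 = 4.314692 / 23 = 0.1875953
s_p = sqrt(0.1875953) = 0.4331

0.4331


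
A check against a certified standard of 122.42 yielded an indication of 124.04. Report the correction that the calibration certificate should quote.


Correction = standard - reading
= 122.42 - 124.04
= -1.6200

-1.6200


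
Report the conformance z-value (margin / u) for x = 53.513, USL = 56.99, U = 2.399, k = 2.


u = U / k = 2.399 / 2 = 1.1995
margin = |USL - x| = |56.99 - 53.513| = 3.477
z = margin / u = 3.477 / 1.1995
z = 2.8987

2.8987


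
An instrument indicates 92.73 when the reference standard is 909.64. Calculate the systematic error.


Systematic error = measured - true
= 92.73 - 909.64
= -816.9100

-816.9100


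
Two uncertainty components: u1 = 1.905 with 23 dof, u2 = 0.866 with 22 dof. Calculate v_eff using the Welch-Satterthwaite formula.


uc = sqrt(u1^2 + u2^2) = sqrt(1.905^2 + 0.866^2) = 2.0926015
v_eff = uc^4 / (u1^4/v1 + u2^4/v2)
= 2.0926015^4 / (1.905^4/23 + 0.866^4/22)
= 19.175475 / 0.59816616
v_eff = 32.0571

32.0571


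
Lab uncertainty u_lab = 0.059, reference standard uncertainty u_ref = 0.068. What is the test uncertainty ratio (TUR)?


TUR = u_lab / u_ref
= 0.059 / 0.068
= 0.8676

0.8676


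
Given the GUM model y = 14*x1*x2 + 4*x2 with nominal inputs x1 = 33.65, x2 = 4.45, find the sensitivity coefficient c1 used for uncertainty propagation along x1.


y = 14*x1*x2 + 4*x2
dy/dx1 = 14*x2
Evaluate at x2 = 4.45: c1 = 14 * 4.45
c1 = 62.3000

62.3000


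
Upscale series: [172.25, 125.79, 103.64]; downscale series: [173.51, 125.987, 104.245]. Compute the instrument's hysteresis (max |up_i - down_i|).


|172.25 - 173.51| = 1.2600
|125.79 - 125.987| = 0.1970
|103.64 - 104.245| = 0.6050
hysteresis = max(diffs) = 1.2600

1.2600


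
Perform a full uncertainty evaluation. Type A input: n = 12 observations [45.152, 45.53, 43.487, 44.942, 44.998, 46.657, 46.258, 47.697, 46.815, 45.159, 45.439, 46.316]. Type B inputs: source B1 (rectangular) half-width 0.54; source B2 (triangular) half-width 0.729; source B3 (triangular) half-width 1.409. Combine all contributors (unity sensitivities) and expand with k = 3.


mean = (45.152 + 45.53 + 43.487 + 44.942 + 44.998 + 46.657 + 46.258 + 47.697 + 46.815 + 45.159 + 45.439 + 46.316) / 12 = 45.70416667
s = sqrt(sum((x - mean)^2)/(n-1)) = 1.1075131
u_A = s / sqrt(n) = 1.1075131 / sqrt(12) = 0.31971149
u_B1 = 0.54 / sqrt(3) = 0.31176915
u_B2 = 0.729 / sqrt(6) = 0.297613
u_B3 = 1.409 / sqrt(6) = 0.57522184
uc = sqrt(0.31971149^2 + 0.31176915^2 + 0.297613^2 + 0.57522184^2) = 0.78668234
U = k * uc = 3 * 0.78668234
U = 2.3600

2.3600


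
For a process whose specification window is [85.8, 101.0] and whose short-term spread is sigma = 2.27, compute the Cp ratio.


Cp = (USL - LSL) / (6 * sigma)
= (101.0 - 85.8) / (6 * 2.27)
= 15.2000 / 13.6200
= 1.1160

1.1160


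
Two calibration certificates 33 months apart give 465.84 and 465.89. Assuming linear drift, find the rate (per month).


rate = (v2 - v1) / months
= (465.89 - 465.84) / 33
= 0.0500 / 33
= 0.0015

0.0015


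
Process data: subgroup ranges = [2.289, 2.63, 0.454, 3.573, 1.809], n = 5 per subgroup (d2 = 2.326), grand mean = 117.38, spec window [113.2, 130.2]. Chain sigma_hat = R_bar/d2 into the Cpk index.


R_bar = (2.289 + 2.63 + 0.454 + 3.573 + 1.809) / 5 = 2.151
sigma = R_bar / d2 = 2.151 / 2.326 = 0.92476354
Cp = (USL - LSL)/(6*sigma) = (130.2 - 113.2)/(6*0.92476354) = 3.0638
Cpu = (130.2 - 117.38)/(3*0.92476354) = 4.6210
Cpl = (117.38 - 113.2)/(3*0.92476354) = 1.5067
Cpk = min(Cpu, Cpl) = 1.5067

1.5067


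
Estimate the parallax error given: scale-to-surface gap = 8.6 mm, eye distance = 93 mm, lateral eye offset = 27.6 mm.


error = h * offset / d
= 8.6 * 27.6 / 93
= 2.5523

2.5523


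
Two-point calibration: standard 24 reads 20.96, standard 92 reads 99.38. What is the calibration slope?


slope = (y2 - y1) / (x2 - x1)
= (99.38 - 20.96) / (92 - 24)
= 78.4200 / 68
= 1.1532

1.1532


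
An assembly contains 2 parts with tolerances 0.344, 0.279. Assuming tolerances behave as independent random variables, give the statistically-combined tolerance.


RSS = sqrt(0.344^2 + 0.279^2)
= sqrt(0.196177)
= 0.4429

0.4429


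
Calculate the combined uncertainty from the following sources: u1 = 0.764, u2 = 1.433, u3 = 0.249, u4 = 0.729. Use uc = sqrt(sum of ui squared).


uc = sqrt(0.764^2 + 1.433^2 + 0.249^2 + 0.729^2)
uc = sqrt(3.230627)
uc = 1.7974

1.7974


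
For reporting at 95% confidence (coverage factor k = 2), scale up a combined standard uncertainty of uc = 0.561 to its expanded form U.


U = k * uc
U = 2 * 0.561
U = 1.1220

1.1220


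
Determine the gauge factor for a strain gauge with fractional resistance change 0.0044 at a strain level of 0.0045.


GF = (dR/R) / epsilon
= 0.0044 / 0.0045
= 0.9778

0.9778


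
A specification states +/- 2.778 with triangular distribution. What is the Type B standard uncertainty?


u_B = half_width / sqrt(6)
u_B = 2.778 / 2.4494897
u_B = 1.1341

1.1341


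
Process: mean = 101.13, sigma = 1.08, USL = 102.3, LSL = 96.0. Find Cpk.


Cpu = (USL - mean) / (3*sigma) = (102.3 - 101.13) / (3*1.08) = 0.3611
Cpl = (mean - LSL) / (3*sigma) = (101.13 - 96.0) / (3*1.08) = 1.5833
Cpk = min(Cpu, Cpl) = 0.3611

0.3611


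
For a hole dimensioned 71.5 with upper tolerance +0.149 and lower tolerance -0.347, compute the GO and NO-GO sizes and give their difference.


GO = nominal - lower_tol (smallest hole = maximum material condition)
GO = 71.5 - 0.347 = 71.153
NO-GO = nominal + upper_tol (largest hole = least material condition)
NO-GO = 71.5 + 0.149 = 71.649
spread = NO-GO - GO = 71.649 - 71.153 = 0.4960

0.4960


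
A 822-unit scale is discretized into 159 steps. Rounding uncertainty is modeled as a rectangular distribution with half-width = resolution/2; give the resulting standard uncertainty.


resolution = range / divisions
resolution = 822 / 159 = 5.1698113
u_res = resolution / (2*sqrt(3))
u_res = 5.1698113 / 3.4641016
u_res = 1.4924

1.4924


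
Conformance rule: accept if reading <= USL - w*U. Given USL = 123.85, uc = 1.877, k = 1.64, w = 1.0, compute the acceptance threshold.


U = k * uc = 1.64 * 1.877 = 3.07828
guard band g = w * U = 1.0 * 3.07828 = 3.07828
AL = USL - g = 123.85 - 3.07828
AL = 120.7717

120.7717


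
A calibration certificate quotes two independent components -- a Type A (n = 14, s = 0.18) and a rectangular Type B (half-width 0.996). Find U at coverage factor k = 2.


u_A = s / sqrt(n) = 0.18 / sqrt(14) = 0.048107024
u_B = half_width / sqrt(3) = 0.996 / sqrt(3) = 0.57504087
uc = sqrt(u_A^2 + u_B^2) = sqrt(0.048107024^2 + 0.57504087^2) = 0.57704964
U = k * uc = 2 * 0.57704964
U = 1.1541

1.1541


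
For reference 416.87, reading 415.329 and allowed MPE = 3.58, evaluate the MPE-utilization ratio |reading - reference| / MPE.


e = indication - reference = 415.329 - 416.87 = -1.5410
|e| = 1.5410
ratio = |e| / MPE = 1.5410 / 3.58
ratio = 0.4304

0.4304


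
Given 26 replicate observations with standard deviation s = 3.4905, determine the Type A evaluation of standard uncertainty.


u_A = s / sqrt(n)
u_A = 3.4905 / sqrt(26)
u_A = 3.4905 / 5.0990195
u_A = 0.6845

0.6845


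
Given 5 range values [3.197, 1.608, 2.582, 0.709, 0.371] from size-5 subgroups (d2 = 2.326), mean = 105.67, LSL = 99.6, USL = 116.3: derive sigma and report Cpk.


R_bar = (3.197 + 1.608 + 2.582 + 0.709 + 0.371) / 5 = 1.6934
sigma = R_bar / d2 = 1.6934 / 2.326 = 0.72803095
Cp = (USL - LSL)/(6*sigma) = (116.3 - 99.6)/(6*0.72803095) = 3.8231
Cpu = (116.3 - 105.67)/(3*0.72803095) = 4.8670
Cpl = (105.67 - 99.6)/(3*0.72803095) = 2.7792
Cpk = min(Cpu, Cpl) = 2.7792

2.7792


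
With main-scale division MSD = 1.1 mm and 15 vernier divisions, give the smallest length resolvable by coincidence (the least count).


LC = MSD / n_div
= 1.1 / 15
= 0.0733

0.0733


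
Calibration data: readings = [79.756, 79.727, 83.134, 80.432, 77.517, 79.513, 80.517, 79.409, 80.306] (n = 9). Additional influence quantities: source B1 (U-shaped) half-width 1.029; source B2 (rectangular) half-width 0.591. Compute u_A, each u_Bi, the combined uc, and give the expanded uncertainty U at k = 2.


mean = (79.756 + 79.727 + 83.134 + 80.432 + 77.517 + 79.513 + 80.517 + 79.409 + 80.306) / 9 = 80.03455556
s = sqrt(sum((x - mean)^2)/(n-1)) = 1.4681861
u_A = s / sqrt(n) = 1.4681861 / sqrt(9) = 0.48939537
u_B1 = 1.029 / sqrt(2) = 0.72761288
u_B2 = 0.591 / sqrt(3) = 0.34121401
uc = sqrt(0.48939537^2 + 0.72761288^2 + 0.34121401^2) = 0.94093322
U = k * uc = 2 * 0.94093322
U = 1.8819

1.8819


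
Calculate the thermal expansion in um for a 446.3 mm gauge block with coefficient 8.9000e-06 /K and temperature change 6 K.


dL = L * alpha * dT
= 446.3 * 8.9000e-06 * 6
= 0.0238324 mm
dL_um = 0.0238324 * 1000 = 23.8324 um

23.8324


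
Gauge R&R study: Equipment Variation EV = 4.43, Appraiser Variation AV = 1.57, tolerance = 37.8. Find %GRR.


GRR = sqrt(EV^2 + AV^2) = sqrt(4.43^2 + 1.57^2) = 4.6999787
%GRR = GRR / tol * 100 = 4.6999787 / 37.8 * 100
%GRR = 12.4338

12.4338


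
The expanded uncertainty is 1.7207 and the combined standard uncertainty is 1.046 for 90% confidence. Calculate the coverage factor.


k = U / uc
k = 1.7207 / 1.046
k = 1.645

1.645


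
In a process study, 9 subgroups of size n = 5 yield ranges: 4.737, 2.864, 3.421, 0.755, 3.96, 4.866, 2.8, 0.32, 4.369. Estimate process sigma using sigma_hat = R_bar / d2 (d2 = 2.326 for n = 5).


R_bar = (4.737 + 2.864 + 3.421 + 0.755 + 3.96 + 4.866 + 2.8 + 0.32 + 4.369) / 9
R_bar = 28.092 / 9 = 3.1213333
sigma_hat = R_bar / d2 = 3.1213333 / 2.326 = 1.3419

1.3419


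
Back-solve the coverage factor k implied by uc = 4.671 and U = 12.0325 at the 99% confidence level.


k = U / uc
k = 12.0325 / 4.671
k = 2.576

2.576


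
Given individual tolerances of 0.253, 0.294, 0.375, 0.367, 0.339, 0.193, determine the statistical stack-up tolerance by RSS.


RSS = sqrt(0.253^2 + 0.294^2 + 0.375^2 + 0.367^2 + 0.339^2 + 0.193^2)
= sqrt(0.577929)
= 0.7602

0.7602


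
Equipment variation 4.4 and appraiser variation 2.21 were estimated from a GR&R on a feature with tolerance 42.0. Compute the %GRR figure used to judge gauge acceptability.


GRR = sqrt(EV^2 + AV^2) = sqrt(4.4^2 + 2.21^2) = 4.9238298
%GRR = GRR / tol * 100 = 4.9238298 / 42.0 * 100
%GRR = 11.7234

11.7234


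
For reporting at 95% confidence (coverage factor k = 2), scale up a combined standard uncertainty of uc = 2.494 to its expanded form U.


U = k * uc
U = 2 * 2.494
U = 4.9880

4.9880


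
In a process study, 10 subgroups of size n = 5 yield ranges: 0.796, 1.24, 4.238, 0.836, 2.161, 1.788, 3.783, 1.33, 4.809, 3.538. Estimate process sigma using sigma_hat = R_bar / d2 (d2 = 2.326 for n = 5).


R_bar = (0.796 + 1.24 + 4.238 + 0.836 + 2.161 + 1.788 + 3.783 + 1.33 + 4.809 + 3.538) / 10
R_bar = 24.519 / 10 = 2.4519
sigma_hat = R_bar / d2 = 2.4519 / 2.326 = 1.0541

1.0541


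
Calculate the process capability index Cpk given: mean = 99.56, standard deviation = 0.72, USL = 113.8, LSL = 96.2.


Cpu = (USL - mean) / (3*sigma) = (113.8 - 99.56) / (3*0.72) = 6.5926
Cpl = (mean - LSL) / (3*sigma) = (99.56 - 96.2) / (3*0.72) = 1.5556
Cpk = min(Cpu, Cpl) = 1.5556

1.5556


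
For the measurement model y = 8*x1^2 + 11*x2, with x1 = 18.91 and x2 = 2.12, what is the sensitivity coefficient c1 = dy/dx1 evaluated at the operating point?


y = 8*x1^2 + 11*x2
dy/dx1 = 2*8*x1
Evaluate at x1 = 18.91: c1 = 16 * 18.91
c1 = 302.5600

302.5600


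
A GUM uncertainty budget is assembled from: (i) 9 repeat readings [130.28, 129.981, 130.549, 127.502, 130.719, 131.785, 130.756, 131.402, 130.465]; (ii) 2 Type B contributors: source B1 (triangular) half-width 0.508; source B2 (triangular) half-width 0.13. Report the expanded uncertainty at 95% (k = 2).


mean = (130.28 + 129.981 + 130.549 + 127.502 + 130.719 + 131.785 + 130.756 + 131.402 + 130.465) / 9 = 130.3821111
s = sqrt(sum((x - mean)^2)/(n-1)) = 1.2125715
u_A = s / sqrt(n) = 1.2125715 / sqrt(9) = 0.4041905
u_B1 = 0.508 / sqrt(6) = 0.20739013
u_B2 = 0.13 / sqrt(6) = 0.053072278
uc = sqrt(0.4041905^2 + 0.20739013^2 + 0.053072278^2) = 0.45738091
U = k * uc = 2 * 0.45738091
U = 0.9148

0.9148


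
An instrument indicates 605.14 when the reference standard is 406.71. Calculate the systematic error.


Systematic error = measured - true
= 605.14 - 406.71
= 198.4300

198.4300


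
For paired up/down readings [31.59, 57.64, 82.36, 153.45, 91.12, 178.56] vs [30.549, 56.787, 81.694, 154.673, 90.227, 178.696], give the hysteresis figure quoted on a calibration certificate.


|31.59 - 30.549| = 1.0410
|57.64 - 56.787| = 0.8530
|82.36 - 81.694| = 0.6660
|153.45 - 154.673| = 1.2230
|91.12 - 90.227| = 0.8930
|178.56 - 178.696| = 0.1360
hysteresis = max(diffs) = 1.2230

1.2230


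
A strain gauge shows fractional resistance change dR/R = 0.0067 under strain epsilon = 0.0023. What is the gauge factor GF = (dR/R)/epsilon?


GF = (dR/R) / epsilon
= 0.0067 / 0.0023
= 2.9130

2.9130


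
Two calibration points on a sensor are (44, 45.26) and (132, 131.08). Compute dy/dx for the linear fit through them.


slope = (y2 - y1) / (x2 - x1)
= (131.08 - 45.26) / (132 - 44)
= 85.8200 / 88
= 0.9752

0.9752


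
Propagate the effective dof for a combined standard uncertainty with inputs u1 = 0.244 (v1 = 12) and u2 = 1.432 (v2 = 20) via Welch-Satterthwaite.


uc = sqrt(u1^2 + u2^2) = sqrt(0.244^2 + 1.432^2) = 1.452639
v_eff = uc^4 / (u1^4/v1 + u2^4/v2)
= 1.452639^4 / (0.244^4/12 + 1.432^4/20)
= 4.4527755 / 0.21054832
v_eff = 21.1485

21.1485


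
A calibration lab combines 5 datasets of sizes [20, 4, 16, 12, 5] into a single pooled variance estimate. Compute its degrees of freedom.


nu = sum_i (n_i - 1)
nu = ((20 - 1) + (4 - 1) + (16 - 1) + (12 - 1) + (5 - 1))
nu = 19 + 3 + 15 + 11 + 4
nu = 52

52


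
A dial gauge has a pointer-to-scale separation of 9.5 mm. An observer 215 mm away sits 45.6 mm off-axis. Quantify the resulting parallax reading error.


error = h * offset / d
= 9.5 * 45.6 / 215
= 2.0149

2.0149


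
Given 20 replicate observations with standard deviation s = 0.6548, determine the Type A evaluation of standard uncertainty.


u_A = s / sqrt(n)
u_A = 0.6548 / sqrt(20)
u_A = 0.6548 / 4.472136
u_A = 0.1464

0.1464


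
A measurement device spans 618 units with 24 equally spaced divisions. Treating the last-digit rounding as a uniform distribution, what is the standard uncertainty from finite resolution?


resolution = range / divisions
resolution = 618 / 24 = 25.75
u_res = resolution / (2*sqrt(3))
u_res = 25.75 / 3.4641016
u_res = 7.4334

7.4334


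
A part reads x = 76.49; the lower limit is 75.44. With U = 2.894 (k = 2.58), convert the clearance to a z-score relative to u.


u = U / k = 2.894 / 2.58 = 1.1217054
margin = |LSL - x| = |75.44 - 76.49| = 1.05
z = margin / u = 1.05 / 1.1217054
z = 0.9361

0.9361


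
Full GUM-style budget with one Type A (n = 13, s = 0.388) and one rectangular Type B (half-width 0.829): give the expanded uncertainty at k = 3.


u_A = s / sqrt(n) = 0.388 / sqrt(13) = 0.10761184
u_B = half_width / sqrt(3) = 0.829 / sqrt(3) = 0.47862337
uc = sqrt(u_A^2 + u_B^2) = sqrt(0.10761184^2 + 0.47862337^2) = 0.49057175
U = k * uc = 3 * 0.49057175
U = 1.4717

1.4717


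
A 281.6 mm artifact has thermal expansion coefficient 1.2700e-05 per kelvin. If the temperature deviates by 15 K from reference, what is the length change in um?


dL = L * alpha * dT
= 281.6 * 1.2700e-05 * 15
= 0.0536448 mm
dL_um = 0.0536448 * 1000 = 53.6448 um

53.6448


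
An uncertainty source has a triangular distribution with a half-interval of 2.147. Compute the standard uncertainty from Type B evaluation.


u_B = half_width / sqrt(6)
u_B = 2.147 / 2.4494897
u_B = 0.8765

0.8765


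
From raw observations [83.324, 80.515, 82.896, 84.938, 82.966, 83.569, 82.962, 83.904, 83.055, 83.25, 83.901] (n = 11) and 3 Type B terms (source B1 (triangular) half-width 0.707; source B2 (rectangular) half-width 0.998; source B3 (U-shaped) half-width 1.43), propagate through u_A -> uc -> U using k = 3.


mean = (83.324 + 80.515 + 82.896 + 84.938 + 82.966 + 83.569 + 82.962 + 83.904 + 83.055 + 83.25 + 83.901) / 11 = 83.20727273
s = sqrt(sum((x - mean)^2)/(n-1)) = 1.0768093
u_A = s / sqrt(n) = 1.0768093 / sqrt(11) = 0.32467022
u_B1 = 0.707 / sqrt(6) = 0.28863154
u_B2 = 0.998 / sqrt(3) = 0.57619557
u_B3 = 1.43 / sqrt(2) = 1.0111627
uc = sqrt(0.32467022^2 + 0.28863154^2 + 0.57619557^2 + 1.0111627^2) = 1.242244
U = k * uc = 3 * 1.242244
U = 3.7267

3.7267


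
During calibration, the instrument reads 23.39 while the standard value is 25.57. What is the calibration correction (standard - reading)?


Correction = standard - reading
= 25.57 - 23.39
= 2.1800

2.1800


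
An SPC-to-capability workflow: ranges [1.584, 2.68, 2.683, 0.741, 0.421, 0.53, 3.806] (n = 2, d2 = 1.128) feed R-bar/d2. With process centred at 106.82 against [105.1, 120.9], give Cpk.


R_bar = (1.584 + 2.68 + 2.683 + 0.741 + 0.421 + 0.53 + 3.806) / 7 = 1.7778571
sigma = R_bar / d2 = 1.7778571 / 1.128 = 1.5761145
Cp = (USL - LSL)/(6*sigma) = (120.9 - 105.1)/(6*1.5761145) = 1.6708
Cpu = (120.9 - 106.82)/(3*1.5761145) = 2.9778
Cpl = (106.82 - 105.1)/(3*1.5761145) = 0.3638
Cpk = min(Cpu, Cpl) = 0.3638

0.3638


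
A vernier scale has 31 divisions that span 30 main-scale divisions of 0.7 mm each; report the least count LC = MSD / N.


LC = MSD / n_div
= 0.7 / 31
= 0.0226

0.0226


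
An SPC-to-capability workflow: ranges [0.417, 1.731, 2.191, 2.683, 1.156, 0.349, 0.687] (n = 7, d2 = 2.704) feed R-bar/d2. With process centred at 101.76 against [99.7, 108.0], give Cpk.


R_bar = (0.417 + 1.731 + 2.191 + 2.683 + 1.156 + 0.349 + 0.687) / 7 = 1.3162857
sigma = R_bar / d2 = 1.3162857 / 2.704 = 0.48679205
Cp = (USL - LSL)/(6*sigma) = (108.0 - 99.7)/(6*0.48679205) = 2.8417
Cpu = (108.0 - 101.76)/(3*0.48679205) = 4.2729
Cpl = (101.76 - 99.7)/(3*0.48679205) = 1.4106
Cpk = min(Cpu, Cpl) = 1.4106

1.4106


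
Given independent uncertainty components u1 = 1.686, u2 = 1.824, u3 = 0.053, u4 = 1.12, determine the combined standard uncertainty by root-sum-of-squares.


uc = sqrt(1.686^2 + 1.824^2 + 0.053^2 + 1.12^2)
uc = sqrt(7.426781)
uc = 2.7252

2.7252


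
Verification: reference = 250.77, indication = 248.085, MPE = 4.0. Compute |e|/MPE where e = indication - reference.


e = indication - reference = 248.085 - 250.77 = -2.6850
|e| = 2.6850
ratio = |e| / MPE = 2.6850 / 4.0
ratio = 0.6713

0.6713


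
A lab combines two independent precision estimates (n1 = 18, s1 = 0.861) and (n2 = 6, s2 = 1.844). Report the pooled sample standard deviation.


s_p = sqrt(((n1-1)*s1^2 + (n2-1)*s2^2) / (n1+n2-2))
numerator = (18-1)*0.861^2 + (6-1)*1.844^2 = 12.602457 + 17.00168 = 29.604137
denominator = 18 + 6 - 2 = 22
s_p^2 = 29.604137 / 22 = 1.3456426
s_p = sqrt(1.3456426) = 1.1600

1.1600


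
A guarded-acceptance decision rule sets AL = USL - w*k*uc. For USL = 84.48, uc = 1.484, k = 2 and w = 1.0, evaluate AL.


U = k * uc = 2 * 1.484 = 2.968
guard band g = w * U = 1.0 * 2.968 = 2.968
AL = USL - g = 84.48 - 2.968
AL = 81.5120

81.5120


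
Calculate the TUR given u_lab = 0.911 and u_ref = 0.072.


TUR = u_lab / u_ref
= 0.911 / 0.072
= 12.6528

12.6528


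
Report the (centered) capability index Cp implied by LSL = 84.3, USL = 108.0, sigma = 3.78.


Cp = (USL - LSL) / (6 * sigma)
= (108.0 - 84.3) / (6 * 3.78)
= 23.7000 / 22.6800
= 1.0450

1.0450


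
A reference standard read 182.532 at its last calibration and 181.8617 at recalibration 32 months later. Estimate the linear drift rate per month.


rate = (v2 - v1) / months
= (181.8617 - 182.532) / 32
= -0.6703 / 32
= -0.0209

-0.0209


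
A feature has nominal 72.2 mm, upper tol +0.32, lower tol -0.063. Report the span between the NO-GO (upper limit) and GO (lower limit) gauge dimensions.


GO = nominal - lower_tol (smallest hole = maximum material condition)
GO = 72.2 - 0.063 = 72.137
NO-GO = nominal + upper_tol (largest hole = least material condition)
NO-GO = 72.2 + 0.32 = 72.52
spread = NO-GO - GO = 72.52 - 72.137 = 0.3830

0.3830


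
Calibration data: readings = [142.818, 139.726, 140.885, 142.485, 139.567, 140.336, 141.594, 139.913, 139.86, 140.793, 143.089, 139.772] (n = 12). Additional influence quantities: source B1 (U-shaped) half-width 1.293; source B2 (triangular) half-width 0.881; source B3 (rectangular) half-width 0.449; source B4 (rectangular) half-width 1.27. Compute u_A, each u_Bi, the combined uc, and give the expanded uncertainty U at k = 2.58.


mean = (142.818 + 139.726 + 140.885 + 142.485 + 139.567 + 140.336 + 141.594 + 139.913 + 139.86 + 140.793 + 143.089 + 139.772) / 12 = 140.9031667
s = sqrt(sum((x - mean)^2)/(n-1)) = 1.2890191
u_A = s / sqrt(n) = 1.2890191 / sqrt(12) = 0.37210776
u_B1 = 1.293 / sqrt(2) = 0.91428907
u_B2 = 0.881 / sqrt(6) = 0.35966674
u_B3 = 0.449 / sqrt(3) = 0.25923027
u_B4 = 1.27 / sqrt(3) = 0.73323484
uc = sqrt(0.37210776^2 + 0.91428907^2 + 0.35966674^2 + 0.25923027^2 + 0.73323484^2) = 1.3071276
U = k * uc = 2.58 * 1.3071276
U = 3.3724

3.3724


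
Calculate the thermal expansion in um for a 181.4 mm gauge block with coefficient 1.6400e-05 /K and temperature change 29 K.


dL = L * alpha * dT
= 181.4 * 1.6400e-05 * 29
= 0.0862738 mm
dL_um = 0.0862738 * 1000 = 86.2738 um

86.2738


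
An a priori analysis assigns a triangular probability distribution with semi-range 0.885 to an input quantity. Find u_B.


u_B = half_width / sqrt(6)
u_B = 0.885 / 2.4494897
u_B = 0.3613

0.3613


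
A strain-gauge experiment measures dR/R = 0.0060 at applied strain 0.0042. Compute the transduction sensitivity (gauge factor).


GF = (dR/R) / epsilon
= 0.0060 / 0.0042
= 1.4286

1.4286


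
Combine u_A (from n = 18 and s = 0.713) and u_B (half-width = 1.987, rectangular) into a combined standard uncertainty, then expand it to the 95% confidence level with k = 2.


u_A = s / sqrt(n) = 0.713 / sqrt(18) = 0.16805571
u_B = half_width / sqrt(3) = 1.987 / sqrt(3) = 1.147195
uc = sqrt(u_A^2 + u_B^2) = sqrt(0.16805571^2 + 1.147195^2) = 1.1594391
U = k * uc = 2 * 1.1594391
U = 2.3189

2.3189


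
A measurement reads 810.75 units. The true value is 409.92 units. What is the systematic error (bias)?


Systematic error = measured - true
= 810.75 - 409.92
= 400.8300

400.8300


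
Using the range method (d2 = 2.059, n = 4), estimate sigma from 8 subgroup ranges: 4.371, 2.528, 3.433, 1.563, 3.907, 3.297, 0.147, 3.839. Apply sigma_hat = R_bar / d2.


R_bar = (4.371 + 2.528 + 3.433 + 1.563 + 3.907 + 3.297 + 0.147 + 3.839) / 8
R_bar = 23.085 / 8 = 2.885625
sigma_hat = R_bar / d2 = 2.885625 / 2.059 = 1.4015

1.4015


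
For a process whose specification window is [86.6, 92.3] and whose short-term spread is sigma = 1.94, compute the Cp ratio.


Cp = (USL - LSL) / (6 * sigma)
= (92.3 - 86.6) / (6 * 1.94)
= 5.7000 / 11.6400
= 0.4897

0.4897


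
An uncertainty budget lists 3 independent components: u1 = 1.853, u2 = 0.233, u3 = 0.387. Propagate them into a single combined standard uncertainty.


uc = sqrt(1.853^2 + 0.233^2 + 0.387^2)
uc = sqrt(3.637667)
uc = 1.9073

1.9073


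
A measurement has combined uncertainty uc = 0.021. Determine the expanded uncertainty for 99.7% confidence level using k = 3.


U = k * uc
U = 3 * 0.021
U = 0.0630

0.0630


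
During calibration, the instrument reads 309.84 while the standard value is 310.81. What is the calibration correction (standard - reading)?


Correction = standard - reading
= 310.81 - 309.84
= 0.9700

0.9700


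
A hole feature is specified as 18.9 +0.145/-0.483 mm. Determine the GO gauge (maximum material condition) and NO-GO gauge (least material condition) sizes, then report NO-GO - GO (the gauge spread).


GO = nominal - lower_tol (smallest hole = maximum material condition)
GO = 18.9 - 0.483 = 18.417
NO-GO = nominal + upper_tol (largest hole = least material condition)
NO-GO = 18.9 + 0.145 = 19.045
spread = NO-GO - GO = 19.045 - 18.417 = 0.6280

0.6280


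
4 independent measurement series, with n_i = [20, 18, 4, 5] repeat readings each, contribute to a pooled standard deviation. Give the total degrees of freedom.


nu = sum_i (n_i - 1)
nu = ((20 - 1) + (18 - 1) + (4 - 1) + (5 - 1))
nu = 19 + 17 + 3 + 4
nu = 43

43


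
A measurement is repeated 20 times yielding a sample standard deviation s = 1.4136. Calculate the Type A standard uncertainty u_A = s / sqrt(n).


u_A = s / sqrt(n)
u_A = 1.4136 / sqrt(20)
u_A = 1.4136 / 4.472136
u_A = 0.3161

0.3161


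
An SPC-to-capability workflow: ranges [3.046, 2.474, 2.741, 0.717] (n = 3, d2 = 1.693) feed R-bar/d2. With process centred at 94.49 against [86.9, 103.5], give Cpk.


R_bar = (3.046 + 2.474 + 2.741 + 0.717) / 4 = 2.2445
sigma = R_bar / d2 = 2.2445 / 1.693 = 1.3257531
Cp = (USL - LSL)/(6*sigma) = (103.5 - 86.9)/(6*1.3257531) = 2.0869
Cpu = (103.5 - 94.49)/(3*1.3257531) = 2.2654
Cpl = (94.49 - 86.9)/(3*1.3257531) = 1.9083
Cpk = min(Cpu, Cpl) = 1.9083

1.9083


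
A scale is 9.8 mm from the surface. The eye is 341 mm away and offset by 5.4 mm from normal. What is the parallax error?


error = h * offset / d
= 9.8 * 5.4 / 341
= 0.1552

0.1552


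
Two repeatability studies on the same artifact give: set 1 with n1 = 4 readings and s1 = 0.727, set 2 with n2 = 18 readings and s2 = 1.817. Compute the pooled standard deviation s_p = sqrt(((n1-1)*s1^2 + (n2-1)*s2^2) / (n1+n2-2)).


s_p = sqrt(((n1-1)*s1^2 + (n2-1)*s2^2) / (n1+n2-2))
numerator = (4-1)*0.727^2 + (18-1)*1.817^2 = 1.585587 + 56.125313 = 57.7109
denominator = 4 + 18 - 2 = 20
s_p^2 = 57.7109 / 20 = 2.885545
s_p = sqrt(2.885545) = 1.6987

1.6987


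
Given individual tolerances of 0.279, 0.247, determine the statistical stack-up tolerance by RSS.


RSS = sqrt(0.279^2 + 0.247^2)
= sqrt(0.13885)
= 0.3726

0.3726


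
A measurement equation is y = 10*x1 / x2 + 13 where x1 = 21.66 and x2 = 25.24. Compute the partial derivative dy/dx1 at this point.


y = 10*x1 / x2 + 13
dy/dx1 = 10/x2
Evaluate at x2 = 25.24: c1 = 10 / 25.24
c1 = 0.3962

0.3962


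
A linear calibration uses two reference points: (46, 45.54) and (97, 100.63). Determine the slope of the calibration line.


slope = (y2 - y1) / (x2 - x1)
= (100.63 - 45.54) / (97 - 46)
= 55.0900 / 51
= 1.0802

1.0802


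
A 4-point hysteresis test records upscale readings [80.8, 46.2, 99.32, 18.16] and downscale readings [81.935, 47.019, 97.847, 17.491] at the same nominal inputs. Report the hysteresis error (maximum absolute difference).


|80.8 - 81.935| = 1.1350
|46.2 - 47.019| = 0.8190
|99.32 - 97.847| = 1.4730
|18.16 - 17.491| = 0.6690
hysteresis = max(diffs) = 1.4730

1.4730


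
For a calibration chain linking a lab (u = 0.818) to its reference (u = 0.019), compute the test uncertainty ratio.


TUR = u_lab / u_ref
= 0.818 / 0.019
= 43.0526

43.0526


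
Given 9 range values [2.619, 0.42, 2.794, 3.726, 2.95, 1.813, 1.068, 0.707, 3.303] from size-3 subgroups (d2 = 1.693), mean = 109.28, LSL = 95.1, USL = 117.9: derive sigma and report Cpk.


R_bar = (2.619 + 0.42 + 2.794 + 3.726 + 2.95 + 1.813 + 1.068 + 0.707 + 3.303) / 9 = 2.1555556
sigma = R_bar / d2 = 2.1555556 / 1.693 = 1.2732165
Cp = (USL - LSL)/(6*sigma) = (117.9 - 95.1)/(6*1.2732165) = 2.9846
Cpu = (117.9 - 109.28)/(3*1.2732165) = 2.2568
Cpl = (109.28 - 95.1)/(3*1.2732165) = 3.7124
Cpk = min(Cpu, Cpl) = 2.2568

2.2568


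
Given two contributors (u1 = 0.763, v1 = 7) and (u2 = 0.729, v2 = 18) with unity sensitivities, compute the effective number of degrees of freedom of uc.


uc = sqrt(u1^2 + u2^2) = sqrt(0.763^2 + 0.729^2) = 1.0552772
v_eff = uc^4 / (u1^4/v1 + u2^4/v2)
= 1.0552772^4 / (0.763^4/7 + 0.729^4/18)
= 1.2401272 / 0.064107779
v_eff = 19.3444

19.3444


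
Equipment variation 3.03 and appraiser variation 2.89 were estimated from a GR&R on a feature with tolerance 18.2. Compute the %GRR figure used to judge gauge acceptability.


GRR = sqrt(EV^2 + AV^2) = sqrt(3.03^2 + 2.89^2) = 4.1872425
%GRR = GRR / tol * 100 = 4.1872425 / 18.2 * 100
%GRR = 23.0068

23.0068


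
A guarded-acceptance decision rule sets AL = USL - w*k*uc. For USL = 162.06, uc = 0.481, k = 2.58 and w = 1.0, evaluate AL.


U = k * uc = 2.58 * 0.481 = 1.24098
guard band g = w * U = 1.0 * 1.24098 = 1.24098
AL = USL - g = 162.06 - 1.24098
AL = 160.8190

160.8190


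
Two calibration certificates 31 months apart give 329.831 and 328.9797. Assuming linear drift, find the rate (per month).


rate = (v2 - v1) / months
= (328.9797 - 329.831) / 31
= -0.8513 / 31
= -0.0275

-0.0275


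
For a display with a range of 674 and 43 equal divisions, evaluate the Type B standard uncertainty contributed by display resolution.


resolution = range / divisions
resolution = 674 / 43 = 15.674419
u_res = resolution / (2*sqrt(3))
u_res = 15.674419 / 3.4641016
u_res = 4.5248

4.5248


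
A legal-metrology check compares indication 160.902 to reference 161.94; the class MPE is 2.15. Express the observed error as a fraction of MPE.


e = indication - reference = 160.902 - 161.94 = -1.0380
|e| = 1.0380
ratio = |e| / MPE = 1.0380 / 2.15
ratio = 0.4828

0.4828


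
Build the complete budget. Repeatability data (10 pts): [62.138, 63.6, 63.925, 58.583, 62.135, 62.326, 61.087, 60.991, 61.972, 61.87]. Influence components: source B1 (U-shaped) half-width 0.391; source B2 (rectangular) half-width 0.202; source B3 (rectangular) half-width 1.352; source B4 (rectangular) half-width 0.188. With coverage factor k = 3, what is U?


mean = (62.138 + 63.6 + 63.925 + 58.583 + 62.135 + 62.326 + 61.087 + 60.991 + 61.972 + 61.87) / 10 = 61.8627
s = sqrt(sum((x - mean)^2)/(n-1)) = 1.4819612
u_A = s / sqrt(n) = 1.4819612 / sqrt(10) = 0.46863728
u_B1 = 0.391 / sqrt(2) = 0.27647875
u_B2 = 0.202 / sqrt(3) = 0.11662475
u_B3 = 1.352 / sqrt(3) = 0.78057756
u_B4 = 0.188 / sqrt(3) = 0.10854185
uc = sqrt(0.46863728^2 + 0.27647875^2 + 0.11662475^2 + 0.78057756^2 + 0.10854185^2) = 0.96475147
U = k * uc = 3 * 0.96475147
U = 2.8943

2.8943


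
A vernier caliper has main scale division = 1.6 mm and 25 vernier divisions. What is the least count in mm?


LC = MSD / n_div
= 1.6 / 25
= 0.0640

0.0640


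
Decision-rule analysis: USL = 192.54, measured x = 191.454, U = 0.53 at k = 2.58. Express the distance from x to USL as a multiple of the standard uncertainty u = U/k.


u = U / k = 0.53 / 2.58 = 0.20542636
margin = |USL - x| = |192.54 - 191.454| = 1.086
z = margin / u = 1.086 / 0.20542636
z = 5.2866

5.2866


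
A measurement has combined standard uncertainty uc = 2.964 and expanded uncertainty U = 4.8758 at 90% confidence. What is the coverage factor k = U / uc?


k = U / uc
k = 4.8758 / 2.964
k = 1.645

1.645


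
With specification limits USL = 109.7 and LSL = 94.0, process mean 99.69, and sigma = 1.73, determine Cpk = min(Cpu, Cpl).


Cpu = (USL - mean) / (3*sigma) = (109.7 - 99.69) / (3*1.73) = 1.9287
Cpl = (mean - LSL) / (3*sigma) = (99.69 - 94.0) / (3*1.73) = 1.0963
Cpk = min(Cpu, Cpl) = 1.0963

1.0963


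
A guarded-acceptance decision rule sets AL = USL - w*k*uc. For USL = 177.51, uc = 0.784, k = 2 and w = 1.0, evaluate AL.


U = k * uc = 2 * 0.784 = 1.568
guard band g = w * U = 1.0 * 1.568 = 1.568
AL = USL - g = 177.51 - 1.568
AL = 175.9420

175.9420


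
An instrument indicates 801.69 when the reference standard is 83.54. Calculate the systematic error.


Systematic error = measured - true
= 801.69 - 83.54
= 718.1500

718.1500
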